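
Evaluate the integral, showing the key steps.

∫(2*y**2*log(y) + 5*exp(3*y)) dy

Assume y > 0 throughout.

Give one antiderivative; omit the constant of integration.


Step 1. Rewrite: now ∫(2*y**2*log(y)) dy + ∫(5*exp(3*y)) dy.
Step 2. Integrate ∫(2*y**2*log(y)) dy by parts with u = log(y), dv = (2*y**2) dy, so v = 2*y**3/3 [assuming y > 0]: now 2*y**3*log(y)/3 + ∫(-2*y**2/3) dy + ∫(5*exp(3*y)) dy.
Step 3. Evaluate the standard form: now 2*y**3*log(y)/3 - 2*y**3/9 + ∫(5*exp(3*y)) dy.
Step 4. Evaluate the standard form: now 2*y**3*log(y)/3 - 2*y**3/9 + 5*exp(3*y)/3.
Answer: 2*y**3*log(y)/3 - 2*y**3/9 + 5*exp(3*y)/3.


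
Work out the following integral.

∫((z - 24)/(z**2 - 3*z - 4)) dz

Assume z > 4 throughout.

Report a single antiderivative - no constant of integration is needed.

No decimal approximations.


Answer: -4*log(z - 4) + 5*log(z + 1).


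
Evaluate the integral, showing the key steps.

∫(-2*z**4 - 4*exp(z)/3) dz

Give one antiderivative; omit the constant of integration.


Step 1. Rewrite: now ∫(-2*z**4) dz + ∫(-4*exp(z)/3) dz.
Step 2. Evaluate the standard form: now -4*exp(z)/3 + ∫(-2*z**4) dz.
Step 3. Evaluate the standard form: now -2*z**5/5 - 4*exp(z)/3.
Answer: -2*z**5/5 - 4*exp(z)/3.


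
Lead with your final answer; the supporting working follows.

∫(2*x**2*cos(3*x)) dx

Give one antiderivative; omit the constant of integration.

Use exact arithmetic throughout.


The answer is 2*x**2*sin(3*x)/3 + 4*x*cos(3*x)/9 - 4*sin(3*x)/27.
Step 1. Integrate ∫(2*x**2*cos(3*x)) dx by parts with u = x**2, dv = (2*cos(3*x)) dx, so v = 2*sin(3*x)/3: now 2*x**2*sin(3*x)/3 + ∫(-4*x*sin(3*x)/3) dx.
Step 2. Integrate ∫(-4*x*sin(3*x)/3) dx by parts with u = x, dv = (-4*sin(3*x)/3) dx, so v = 4*cos(3*x)/9: now 2*x**2*sin(3*x)/3 + 4*x*cos(3*x)/9 + ∫(-4*cos(3*x)/9) dx.
Step 3. Evaluate the standard form: now 2*x**2*sin(3*x)/3 + 4*x*cos(3*x)/9 - 4*sin(3*x)/27.
Answer: 2*x**2*sin(3*x)/3 + 4*x*cos(3*x)/9 - 4*sin(3*x)/27.


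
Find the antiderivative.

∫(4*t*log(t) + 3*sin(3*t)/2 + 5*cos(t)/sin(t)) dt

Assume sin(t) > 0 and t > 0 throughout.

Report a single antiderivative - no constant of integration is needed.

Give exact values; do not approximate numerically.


Answer: 2*t**2*log(t) - t**2 + 5*log(sin(t)) - cos(3*t)/2.


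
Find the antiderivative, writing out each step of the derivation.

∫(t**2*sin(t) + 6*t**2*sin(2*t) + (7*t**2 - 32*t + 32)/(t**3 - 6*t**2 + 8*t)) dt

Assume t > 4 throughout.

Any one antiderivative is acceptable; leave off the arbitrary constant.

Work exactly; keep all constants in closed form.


Step 1. Rewrite: now ∫(t**2*sin(t)) dt + ∫(6*t**2*sin(2*t)) dt + ∫((7*t**2 - 32*t + 32)/(t**3 - 6*t**2 + 8*t)) dt.
Step 2. Decompose ∫((7*t**2 - 32*t + 32)/(t**3 - 6*t**2 + 8*t)) dt by partial fractions, (7*t**2 - 32*t + 32)/(t**3 - 6*t**2 + 8*t) = 1/(t - 2) + 2/(t - 4) + 4/t: now ∫(4/t) dt + ∫(t**2*sin(t)) dt + ∫(6*t**2*sin(2*t)) dt + ∫(2/(t - 4)) dt + ∫(1/(t - 2)) dt.
Step 3. Evaluate the standard form [assuming t > 0]: now 4*log(t) + ∫(t**2*sin(t)) dt + ∫(6*t**2*sin(2*t)) dt + ∫(2/(t - 4)) dt + ∫(1/(t - 2)) dt.
Step 4. Evaluate the standard form [assuming t > 2]: now 4*log(t) + log(t - 2) + ∫(t**2*sin(t)) dt + ∫(6*t**2*sin(2*t)) dt + ∫(2/(t - 4)) dt.
Step 5. Evaluate the standard form [assuming t > 4]: now 4*log(t) + 2*log(t - 4) + log(t - 2) + ∫(t**2*sin(t)) dt + ∫(6*t**2*sin(2*t)) dt.
Step 6. Integrate ∫(t**2*sin(t)) dt by parts with u = t**2, dv = (sin(t)) dt, so v = -cos(t): now -t**2*cos(t) + 4*log(t) + 2*log(t - 4) + log(t - 2) + ∫(2*t*cos(t)) dt + ∫(6*t**2*sin(2*t)) dt.
Step 7. Integrate ∫(2*t*cos(t)) dt by parts with u = t, dv = (2*cos(t)) dt, so v = 2*sin(t): now -t**2*cos(t) + 2*t*sin(t) + 4*log(t) + 2*log(t - 4) + log(t - 2) + ∫(6*t**2*sin(2*t)) dt + ∫(-2*sin(t)) dt.
Step 8. Evaluate the standard form: now -t**2*cos(t) + 2*t*sin(t) + 4*log(t) + 2*log(t - 4) + log(t - 2) + 2*cos(t) + ∫(6*t**2*sin(2*t)) dt.
Step 9. Integrate ∫(6*t**2*sin(2*t)) dt by parts with u = t**2, dv = (6*sin(2*t)) dt, so v = -3*cos(2*t): now -t**2*cos(t) - 3*t**2*cos(2*t) + 2*t*sin(t) + 4*log(t) + 2*log(t - 4) + log(t - 2) + 2*cos(t) + ∫(6*t*cos(2*t)) dt.
Step 10. Integrate ∫(6*t*cos(2*t)) dt by parts with u = t, dv = (6*cos(2*t)) dt, so v = 3*sin(2*t): now -t**2*cos(t) - 3*t**2*cos(2*t) + 2*t*sin(t) + 3*t*sin(2*t) + 4*log(t) + 2*log(t - 4) + log(t - 2) + 2*cos(t) + ∫(-3*sin(2*t)) dt.
Step 11. Evaluate the standard form: now -t**2*cos(t) - 3*t**2*cos(2*t) + 2*t*sin(t) + 3*t*sin(2*t) + 4*log(t) + 2*log(t - 4) + log(t - 2) + 2*cos(t) + 3*cos(2*t)/2.
Answer: -t**2*cos(t) - 3*t**2*cos(2*t) + 2*t*sin(t) + 3*t*sin(2*t) + 4*log(t) + 2*log(t - 4) + log(t - 2) + 2*cos(t) + 3*cos(2*t)/2.


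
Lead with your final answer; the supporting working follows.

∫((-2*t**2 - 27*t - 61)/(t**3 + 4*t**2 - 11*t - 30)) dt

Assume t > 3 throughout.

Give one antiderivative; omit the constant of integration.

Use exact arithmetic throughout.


The answer is -4*log(t - 3) + log(t + 2) + log(t + 5).
Step 1. Decompose ∫((-2*t**2 - 27*t - 61)/(t**3 + 4*t**2 - 11*t - 30)) dt by partial fractions, (-2*t**2 - 27*t - 61)/(t**3 + 4*t**2 - 11*t - 30) = 1/(t + 5) + 1/(t + 2) - 4/(t - 3): now ∫(-4/(t - 3)) dt + ∫(1/(t + 2)) dt + ∫(1/(t + 5)) dt.
Step 2. Evaluate the standard form [assuming t > 3]: now -4*log(t - 3) + ∫(1/(t + 2)) dt + ∫(1/(t + 5)) dt.
Step 3. Evaluate the standard form [assuming t > -2]: now -4*log(t - 3) + log(t + 2) + ∫(1/(t + 5)) dt.
Step 4. Evaluate the standard form [assuming t > -5]: now -4*log(t - 3) + log(t + 2) + log(t + 5).
Answer: -4*log(t - 3) + log(t + 2) + log(t + 5).


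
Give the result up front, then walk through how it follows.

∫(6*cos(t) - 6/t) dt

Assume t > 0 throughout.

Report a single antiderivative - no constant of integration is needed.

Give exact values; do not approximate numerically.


The answer is -6*log(t) + 6*sin(t).
Step 1. Rewrite: now ∫(-6/t) dt + ∫(6*cos(t)) dt.
Step 2. Evaluate the standard form [assuming t > 0]: now -6*log(t) + ∫(6*cos(t)) dt.
Step 3. Evaluate the standard form: now -6*log(t) + 6*sin(t).
Answer: -6*log(t) + 6*sin(t).


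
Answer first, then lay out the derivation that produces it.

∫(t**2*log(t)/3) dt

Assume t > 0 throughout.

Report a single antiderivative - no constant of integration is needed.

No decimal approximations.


The answer is t**3*log(t)/9 - t**3/27.
Step 1. Integrate ∫(t**2*log(t)/3) dt by parts with u = log(t), dv = (t**2/3) dt, so v = t**3/9 [assuming t > 0]: now t**3*log(t)/9 + ∫(-t**2/9) dt.
Step 2. Evaluate the standard form: now t**3*log(t)/9 - t**3/27.
Answer: t**3*log(t)/9 - t**3/27.


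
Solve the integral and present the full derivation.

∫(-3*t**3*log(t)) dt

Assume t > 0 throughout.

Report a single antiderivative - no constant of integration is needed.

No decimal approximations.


Step 1. Integrate ∫(-3*t**3*log(t)) dt by parts with u = log(t), dv = (-3*t**3) dt, so v = -3*t**4/4 [assuming t > 0]: now -3*t**4*log(t)/4 + ∫(3*t**3/4) dt.
Step 2. Evaluate the standard form: now -3*t**4*log(t)/4 + 3*t**4/16.
Answer: -3*t**4*log(t)/4 + 3*t**4/16.


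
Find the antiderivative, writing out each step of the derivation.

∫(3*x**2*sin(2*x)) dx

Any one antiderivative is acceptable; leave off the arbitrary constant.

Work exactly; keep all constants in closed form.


Step 1. Integrate ∫(3*x**2*sin(2*x)) dx by parts with u = x**2, dv = (3*sin(2*x)) dx, so v = -3*cos(2*x)/2: now -3*x**2*cos(2*x)/2 + ∫(3*x*cos(2*x)) dx.
Step 2. Integrate ∫(3*x*cos(2*x)) dx by parts with u = x, dv = (3*cos(2*x)) dx, so v = 3*sin(2*x)/2: now -3*x**2*cos(2*x)/2 + 3*x*sin(2*x)/2 + ∫(-3*sin(2*x)/2) dx.
Step 3. Evaluate the standard form: now -3*x**2*cos(2*x)/2 + 3*x*sin(2*x)/2 + 3*cos(2*x)/4.
Answer: -3*x**2*cos(2*x)/2 + 3*x*sin(2*x)/2 + 3*cos(2*x)/4.


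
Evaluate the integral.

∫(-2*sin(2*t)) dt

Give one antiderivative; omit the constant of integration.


Answer: cos(2*t).


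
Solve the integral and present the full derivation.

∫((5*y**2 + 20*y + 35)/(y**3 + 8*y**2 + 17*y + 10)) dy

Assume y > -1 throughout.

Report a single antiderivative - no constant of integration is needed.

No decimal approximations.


Step 1. Decompose ∫((5*y**2 + 20*y + 35)/(y**3 + 8*y**2 + 17*y + 10)) dy by partial fractions, (5*y**2 + 20*y + 35)/(y**3 + 8*y**2 + 17*y + 10) = 5/(y + 5) - 5/(y + 2) + 5/(y + 1): now ∫(5/(y + 1)) dy + ∫(-5/(y + 2)) dy + ∫(5/(y + 5)) dy.
Step 2. Evaluate the standard form [assuming y > -5]: now 5*log(y + 5) + ∫(5/(y + 1)) dy + ∫(-5/(y + 2)) dy.
Step 3. Evaluate the standard form [assuming y > -2]: now -5*log(y + 2) + 5*log(y + 5) + ∫(5/(y + 1)) dy.
Step 4. Evaluate the standard form [assuming y > -1]: now 5*log(y + 1) - 5*log(y + 2) + 5*log(y + 5).
Answer: 5*log(y + 1) - 5*log(y + 2) + 5*log(y + 5).


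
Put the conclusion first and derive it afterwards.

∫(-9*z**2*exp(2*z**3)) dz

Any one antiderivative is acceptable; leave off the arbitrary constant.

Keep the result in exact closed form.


The answer is -3*exp(2*z**3)/2.
Step 1. Substitute u = z**3, turning ∫(-9*z**2*exp(2*z**3)) dz into ∫(-3*exp(2*u)) du: now ∫(-3*exp(2*u)) du.
Step 2. Evaluate the standard form: now -3*exp(2*u)/2.
Step 3. Substitute back u = z**3: now -3*exp(2*z**3)/2.
Answer: -3*exp(2*z**3)/2.


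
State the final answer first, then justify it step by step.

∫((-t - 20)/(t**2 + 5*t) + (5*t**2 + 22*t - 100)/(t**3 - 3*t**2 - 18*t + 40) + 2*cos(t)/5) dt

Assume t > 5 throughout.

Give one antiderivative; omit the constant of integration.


The answer is -4*log(t) + 5*log(t - 5) + 2*log(t - 2) - 2*log(t + 4) + 3*log(t + 5) + 2*sin(t)/5.
Step 1. Rewrite: now ∫((-t - 20)/(t**2 + 5*t)) dt + ∫((5*t**2 + 22*t - 100)/(t**3 - 3*t**2 - 18*t + 40)) dt + ∫(2*cos(t)/5) dt.
Step 2. Decompose ∫((-t - 20)/(t**2 + 5*t)) dt by partial fractions, (-t - 20)/(t**2 + 5*t) = 3/(t + 5) - 4/t: now ∫(-4/t) dt + ∫((5*t**2 + 22*t - 100)/(t**3 - 3*t**2 - 18*t + 40)) dt + ∫(3/(t + 5)) dt + ∫(2*cos(t)/5) dt.
Step 3. Evaluate the standard form [assuming t > -5]: now 3*log(t + 5) + ∫(-4/t) dt + ∫((5*t**2 + 22*t - 100)/(t**3 - 3*t**2 - 18*t + 40)) dt + ∫(2*cos(t)/5) dt.
Step 4. Evaluate the standard form [assuming t > 0]: now -4*log(t) + 3*log(t + 5) + ∫((5*t**2 + 22*t - 100)/(t**3 - 3*t**2 - 18*t + 40)) dt + ∫(2*cos(t)/5) dt.
Step 5. Decompose ∫((5*t**2 + 22*t - 100)/(t**3 - 3*t**2 - 18*t + 40)) dt by partial fractions, (5*t**2 + 22*t - 100)/(t**3 - 3*t**2 - 18*t + 40) = -2/(t + 4) + 2/(t - 2) + 5/(t - 5): now -4*log(t) + 3*log(t + 5) + ∫(5/(t - 5)) dt + ∫(2/(t - 2)) dt + ∫(-2/(t + 4)) dt + ∫(2*cos(t)/5) dt.
Step 6. Evaluate the standard form [assuming t > 5]: now -4*log(t) + 5*log(t - 5) + 3*log(t + 5) + ∫(2/(t - 2)) dt + ∫(-2/(t + 4)) dt + ∫(2*cos(t)/5) dt.
Step 7. Evaluate the standard form [assuming t > 2]: now -4*log(t) + 5*log(t - 5) + 2*log(t - 2) + 3*log(t + 5) + ∫(-2/(t + 4)) dt + ∫(2*cos(t)/5) dt.
Step 8. Evaluate the standard form [assuming t > -4]: now -4*log(t) + 5*log(t - 5) + 2*log(t - 2) - 2*log(t + 4) + 3*log(t + 5) + ∫(2*cos(t)/5) dt.
Step 9. Evaluate the standard form: now -4*log(t) + 5*log(t - 5) + 2*log(t - 2) - 2*log(t + 4) + 3*log(t + 5) + 2*sin(t)/5.
Answer: -4*log(t) + 5*log(t - 5) + 2*log(t - 2) - 2*log(t + 4) + 3*log(t + 5) + 2*sin(t)/5.


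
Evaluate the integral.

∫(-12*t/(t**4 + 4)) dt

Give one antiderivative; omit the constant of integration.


Answer: -3*atan(t**2/2).


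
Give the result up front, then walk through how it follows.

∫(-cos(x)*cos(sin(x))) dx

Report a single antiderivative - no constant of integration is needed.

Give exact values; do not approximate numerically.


The answer is -sin(sin(x)).
Step 1. Substitute u = sin(x), turning ∫(-cos(x)*cos(sin(x))) dx into ∫(-cos(u)) du: now ∫(-cos(u)) du.
Step 2. Evaluate the standard form: now -sin(u).
Step 3. Substitute back u = sin(x): now -sin(sin(x)).
Answer: -sin(sin(x)).


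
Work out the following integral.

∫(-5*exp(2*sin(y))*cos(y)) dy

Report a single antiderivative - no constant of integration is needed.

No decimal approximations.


Answer: -5*exp(2*sin(y))/2.


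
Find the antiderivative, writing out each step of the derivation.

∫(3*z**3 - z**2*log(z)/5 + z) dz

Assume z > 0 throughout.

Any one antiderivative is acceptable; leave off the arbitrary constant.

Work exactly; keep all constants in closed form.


Step 1. Rewrite: now ∫(z) dz + ∫(3*z**3) dz + ∫(-z**2*log(z)/5) dz.
Step 2. Integrate ∫(-z**2*log(z)/5) dz by parts with u = log(z), dv = (-z**2/5) dz, so v = -z**3/15 [assuming z > 0]: now -z**3*log(z)/15 + ∫(z) dz + ∫(z**2/15) dz + ∫(3*z**3) dz.
Step 3. Evaluate the standard form: now -z**3*log(z)/15 + z**3/45 + ∫(z) dz + ∫(3*z**3) dz.
Step 4. Evaluate the standard form: now -z**3*log(z)/15 + z**3/45 + z**2/2 + ∫(3*z**3) dz.
Step 5. Evaluate the standard form: now 3*z**4/4 - z**3*log(z)/15 + z**3/45 + z**2/2.
Answer: 3*z**4/4 - z**3*log(z)/15 + z**3/45 + z**2/2.


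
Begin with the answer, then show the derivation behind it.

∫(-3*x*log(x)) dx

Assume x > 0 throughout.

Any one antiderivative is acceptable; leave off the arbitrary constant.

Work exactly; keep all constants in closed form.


The answer is -3*x**2*log(x)/2 + 3*x**2/4.
Step 1. Integrate ∫(-3*x*log(x)) dx by parts with u = log(x), dv = (-3*x) dx, so v = -3*x**2/2 [assuming x > 0]: now -3*x**2*log(x)/2 + ∫(3*x/2) dx.
Step 2. Evaluate the standard form: now -3*x**2*log(x)/2 + 3*x**2/4.
Answer: -3*x**2*log(x)/2 + 3*x**2/4.


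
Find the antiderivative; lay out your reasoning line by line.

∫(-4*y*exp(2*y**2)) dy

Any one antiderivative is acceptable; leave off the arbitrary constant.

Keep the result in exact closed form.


Step 1. Substitute u = y**2, turning ∫(-4*y*exp(2*y**2)) dy into ∫(-2*exp(2*u)) du: now ∫(-2*exp(2*u)) du.
Step 2. Evaluate the standard form: now -exp(2*u).
Step 3. Substitute back u = y**2: now -exp(2*y**2).
Answer: -exp(2*y**2).


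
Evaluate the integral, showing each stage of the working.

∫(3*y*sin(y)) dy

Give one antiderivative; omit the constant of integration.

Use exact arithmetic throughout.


Step 1. Integrate ∫(3*y*sin(y)) dy by parts with u = y, dv = (3*sin(y)) dy, so v = -3*cos(y): now -3*y*cos(y) + ∫(3*cos(y)) dy.
Step 2. Evaluate the standard form: now -3*y*cos(y) + 3*sin(y).
Answer: -3*y*cos(y) + 3*sin(y).


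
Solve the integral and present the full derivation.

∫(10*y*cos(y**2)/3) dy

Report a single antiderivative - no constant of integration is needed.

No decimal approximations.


Step 1. Substitute u = y**2, turning ∫(10*y*cos(y**2)/3) dy into ∫(5*cos(u)/3) du: now ∫(5*cos(u)/3) du.
Step 2. Evaluate the standard form: now 5*sin(u)/3.
Step 3. Substitute back u = y**2: now 5*sin(y**2)/3.
Answer: 5*sin(y**2)/3.


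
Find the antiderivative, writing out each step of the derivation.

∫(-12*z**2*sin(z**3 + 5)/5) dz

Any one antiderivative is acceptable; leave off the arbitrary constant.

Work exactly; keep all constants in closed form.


Step 1. Substitute u = z**3 + 5, turning ∫(-12*z**2*sin(z**3 + 5)/5) dz into ∫(-4*sin(u)/5) du: now ∫(-4*sin(u)/5) du.
Step 2. Evaluate the standard form: now 4*cos(u)/5.
Step 3. Substitute back u = z**3 + 5: now 4*cos(z**3 + 5)/5.
Answer: 4*cos(z**3 + 5)/5.


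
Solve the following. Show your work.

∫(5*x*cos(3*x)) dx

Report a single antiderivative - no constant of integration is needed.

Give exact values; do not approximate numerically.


Step 1. Integrate ∫(5*x*cos(3*x)) dx by parts with u = x, dv = (5*cos(3*x)) dx, so v = 5*sin(3*x)/3: now 5*x*sin(3*x)/3 + ∫(-5*sin(3*x)/3) dx.
Step 2. Evaluate the standard form: now 5*x*sin(3*x)/3 + 5*cos(3*x)/9.
Answer: 5*x*sin(3*x)/3 + 5*cos(3*x)/9.


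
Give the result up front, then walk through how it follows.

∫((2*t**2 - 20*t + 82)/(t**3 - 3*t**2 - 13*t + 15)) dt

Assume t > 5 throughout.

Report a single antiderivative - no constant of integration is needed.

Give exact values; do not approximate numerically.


The answer is log(t - 5) - 4*log(t - 1) + 5*log(t + 3).
Step 1. Decompose ∫((2*t**2 - 20*t + 82)/(t**3 - 3*t**2 - 13*t + 15)) dt by partial fractions, (2*t**2 - 20*t + 82)/(t**3 - 3*t**2 - 13*t + 15) = 5/(t + 3) - 4/(t - 1) + 1/(t - 5): now ∫(1/(t - 5)) dt + ∫(-4/(t - 1)) dt + ∫(5/(t + 3)) dt.
Step 2. Evaluate the standard form [assuming t > -3]: now 5*log(t + 3) + ∫(1/(t - 5)) dt + ∫(-4/(t - 1)) dt.
Step 3. Evaluate the standard form [assuming t > 5]: now log(t - 5) + 5*log(t + 3) + ∫(-4/(t - 1)) dt.
Step 4. Evaluate the standard form [assuming t > 1]: now log(t - 5) - 4*log(t - 1) + 5*log(t + 3).
Answer: log(t - 5) - 4*log(t - 1) + 5*log(t + 3).


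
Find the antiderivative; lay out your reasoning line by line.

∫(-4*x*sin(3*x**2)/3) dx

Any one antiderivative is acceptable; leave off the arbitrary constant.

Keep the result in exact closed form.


Step 1. Substitute u = x**2, turning ∫(-4*x*sin(3*x**2)/3) dx into ∫(-2*sin(3*u)/3) du: now ∫(-2*sin(3*u)/3) du.
Step 2. Evaluate the standard form: now 2*cos(3*u)/9.
Step 3. Substitute back u = x**2: now 2*cos(3*x**2)/9.
Answer: 2*cos(3*x**2)/9.


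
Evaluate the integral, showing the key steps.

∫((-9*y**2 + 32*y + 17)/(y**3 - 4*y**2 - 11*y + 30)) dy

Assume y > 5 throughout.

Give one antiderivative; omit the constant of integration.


Step 1. Decompose ∫((-9*y**2 + 32*y + 17)/(y**3 - 4*y**2 - 11*y + 30)) dy by partial fractions, (-9*y**2 + 32*y + 17)/(y**3 - 4*y**2 - 11*y + 30) = -4/(y + 3) - 3/(y - 2) - 2/(y - 5): now ∫(-2/(y - 5)) dy + ∫(-3/(y - 2)) dy + ∫(-4/(y + 3)) dy.
Step 2. Evaluate the standard form [assuming y > -3]: now -4*log(y + 3) + ∫(-2/(y - 5)) dy + ∫(-3/(y - 2)) dy.
Step 3. Evaluate the standard form [assuming y > 5]: now -2*log(y - 5) - 4*log(y + 3) + ∫(-3/(y - 2)) dy.
Step 4. Evaluate the standard form [assuming y > 2]: now -2*log(y - 5) - 3*log(y - 2) - 4*log(y + 3).
Answer: -2*log(y - 5) - 3*log(y - 2) - 4*log(y + 3).


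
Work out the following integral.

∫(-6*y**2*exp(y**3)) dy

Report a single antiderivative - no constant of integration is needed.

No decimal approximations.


Answer: -2*exp(y**3).


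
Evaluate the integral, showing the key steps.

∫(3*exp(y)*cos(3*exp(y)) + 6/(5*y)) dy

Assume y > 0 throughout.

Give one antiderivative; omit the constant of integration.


Step 1. Rewrite: now ∫(6/(5*y)) dy + ∫(3*exp(y)*cos(3*exp(y))) dy.
Step 2. Substitute u = exp(y), turning ∫(3*exp(y)*cos(3*exp(y))) dy into ∫(3*cos(3*u)) du: now ∫(6/(5*y)) dy + ∫(3*cos(3*u)) du.
Step 3. Evaluate the standard form: now sin(3*u) + ∫(6/(5*y)) dy.
Step 4. Substitute back u = exp(y): now sin(3*exp(y)) + ∫(6/(5*y)) dy.
Step 5. Evaluate the standard form [assuming y > 0]: now 6*log(y)/5 + sin(3*exp(y)).
Answer: 6*log(y)/5 + sin(3*exp(y)).


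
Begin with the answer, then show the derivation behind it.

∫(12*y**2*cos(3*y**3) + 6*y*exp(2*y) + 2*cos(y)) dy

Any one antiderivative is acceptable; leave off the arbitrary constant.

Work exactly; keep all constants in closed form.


The answer is 3*y*exp(2*y) - 3*exp(2*y)/2 + 2*sin(y) + 4*sin(3*y**3)/3.
Step 1. Rewrite: now ∫(6*y*exp(2*y)) dy + ∫(12*y**2*cos(3*y**3)) dy + ∫(2*cos(y)) dy.
Step 2. Evaluate the standard form: now 2*sin(y) + ∫(6*y*exp(2*y)) dy + ∫(12*y**2*cos(3*y**3)) dy.
Step 3. Integrate ∫(6*y*exp(2*y)) dy by parts with u = y, dv = (6*exp(2*y)) dy, so v = 3*exp(2*y): now 3*y*exp(2*y) + 2*sin(y) + ∫(12*y**2*cos(3*y**3)) dy + ∫(-3*exp(2*y)) dy.
Step 4. Evaluate the standard form: now 3*y*exp(2*y) - 3*exp(2*y)/2 + 2*sin(y) + ∫(12*y**2*cos(3*y**3)) dy.
Step 5. Substitute u = y**3, turning ∫(12*y**2*cos(3*y**3)) dy into ∫(4*cos(3*u)) du: now 3*y*exp(2*y) - 3*exp(2*y)/2 + 2*sin(y) + ∫(4*cos(3*u)) du.
Step 6. Evaluate the standard form: now 3*y*exp(2*y) - 3*exp(2*y)/2 + 4*sin(3*u)/3 + 2*sin(y).
Step 7. Substitute back u = y**3: now 3*y*exp(2*y) - 3*exp(2*y)/2 + 2*sin(y) + 4*sin(3*y**3)/3.
Answer: 3*y*exp(2*y) - 3*exp(2*y)/2 + 2*sin(y) + 4*sin(3*y**3)/3.


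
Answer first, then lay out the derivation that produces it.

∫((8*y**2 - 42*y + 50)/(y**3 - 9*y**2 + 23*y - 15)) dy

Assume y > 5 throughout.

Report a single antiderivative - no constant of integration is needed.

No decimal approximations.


The answer is 5*log(y - 5) + log(y - 3) + 2*log(y - 1).
Step 1. Decompose ∫((8*y**2 - 42*y + 50)/(y**3 - 9*y**2 + 23*y - 15)) dy by partial fractions, (8*y**2 - 42*y + 50)/(y**3 - 9*y**2 + 23*y - 15) = 2/(y - 1) + 1/(y - 3) + 5/(y - 5): now ∫(5/(y - 5)) dy + ∫(1/(y - 3)) dy + ∫(2/(y - 1)) dy.
Step 2. Evaluate the standard form [assuming y > 3]: now log(y - 3) + ∫(5/(y - 5)) dy + ∫(2/(y - 1)) dy.
Step 3. Evaluate the standard form [assuming y > 1]: now log(y - 3) + 2*log(y - 1) + ∫(5/(y - 5)) dy.
Step 4. Evaluate the standard form [assuming y > 5]: now 5*log(y - 5) + log(y - 3) + 2*log(y - 1).
Answer: 5*log(y - 5) + log(y - 3) + 2*log(y - 1).


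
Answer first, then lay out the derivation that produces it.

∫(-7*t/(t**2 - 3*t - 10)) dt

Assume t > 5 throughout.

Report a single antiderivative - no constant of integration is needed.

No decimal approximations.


The answer is -5*log(t - 5) - 2*log(t + 2).
Step 1. Decompose ∫(-7*t/(t**2 - 3*t - 10)) dt by partial fractions, -7*t/(t**2 - 3*t - 10) = -2/(t + 2) - 5/(t - 5): now ∫(-5/(t - 5)) dt + ∫(-2/(t + 2)) dt.
Step 2. Evaluate the standard form [assuming t > -2]: now -2*log(t + 2) + ∫(-5/(t - 5)) dt.
Step 3. Evaluate the standard form [assuming t > 5]: now -5*log(t - 5) - 2*log(t + 2).
Answer: -5*log(t - 5) - 2*log(t + 2).


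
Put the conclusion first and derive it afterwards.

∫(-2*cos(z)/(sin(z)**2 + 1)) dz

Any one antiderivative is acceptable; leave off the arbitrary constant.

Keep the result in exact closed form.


The answer is -2*atan(sin(z)).
Step 1. Substitute u = sin(z), turning ∫(-2*cos(z)/(sin(z)**2 + 1)) dz into ∫(-2/(u**2 + 1)) du: now ∫(-2/(u**2 + 1)) du.
Step 2. Evaluate the standard form: now -2*atan(u).
Step 3. Substitute back u = sin(z): now -2*atan(sin(z)).
Answer: -2*atan(sin(z)).


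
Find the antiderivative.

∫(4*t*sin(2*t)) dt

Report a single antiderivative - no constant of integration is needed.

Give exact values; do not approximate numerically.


Answer: -2*t*cos(2*t) + sin(2*t).


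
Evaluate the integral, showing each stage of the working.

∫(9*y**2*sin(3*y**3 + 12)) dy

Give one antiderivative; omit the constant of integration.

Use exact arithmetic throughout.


Step 1. Substitute u = y**3 + 4, turning ∫(9*y**2*sin(3*y**3 + 12)) dy into ∫(3*sin(3*u)) du: now ∫(3*sin(3*u)) du.
Step 2. Evaluate the standard form: now -cos(3*u).
Step 3. Substitute back u = y**3 + 4: now -cos(3*y**3 + 12).
Answer: -cos(3*y**3 + 12).


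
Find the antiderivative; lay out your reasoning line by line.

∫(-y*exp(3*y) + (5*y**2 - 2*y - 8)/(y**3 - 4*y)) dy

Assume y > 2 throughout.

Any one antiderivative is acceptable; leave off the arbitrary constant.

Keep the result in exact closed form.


Step 1. Rewrite: now ∫(-y*exp(3*y)) dy + ∫((5*y**2 - 2*y - 8)/(y**3 - 4*y)) dy.
Step 2. Integrate ∫(-y*exp(3*y)) dy by parts with u = y, dv = (-exp(3*y)) dy, so v = -exp(3*y)/3: now -y*exp(3*y)/3 + ∫((5*y**2 - 2*y - 8)/(y**3 - 4*y)) dy + ∫(exp(3*y)/3) dy.
Step 3. Evaluate the standard form: now -y*exp(3*y)/3 + exp(3*y)/9 + ∫((5*y**2 - 2*y - 8)/(y**3 - 4*y)) dy.
Step 4. Decompose ∫((5*y**2 - 2*y - 8)/(y**3 - 4*y)) dy by partial fractions, (5*y**2 - 2*y - 8)/(y**3 - 4*y) = 2/(y + 2) + 1/(y - 2) + 2/y: now -y*exp(3*y)/3 + exp(3*y)/9 + ∫(2/y) dy + ∫(1/(y - 2)) dy + ∫(2/(y + 2)) dy.
Step 5. Evaluate the standard form [assuming y > -2]: now -y*exp(3*y)/3 + exp(3*y)/9 + 2*log(y + 2) + ∫(2/y) dy + ∫(1/(y - 2)) dy.
Step 6. Evaluate the standard form [assuming y > 0]: now -y*exp(3*y)/3 + exp(3*y)/9 + 2*log(y) + 2*log(y + 2) + ∫(1/(y - 2)) dy.
Step 7. Evaluate the standard form [assuming y > 2]: now -y*exp(3*y)/3 + exp(3*y)/9 + 2*log(y) + log(y - 2) + 2*log(y + 2).
Answer: -y*exp(3*y)/3 + exp(3*y)/9 + 2*log(y) + log(y - 2) + 2*log(y + 2).


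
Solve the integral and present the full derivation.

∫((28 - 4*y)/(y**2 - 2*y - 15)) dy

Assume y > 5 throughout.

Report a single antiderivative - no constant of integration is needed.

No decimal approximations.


Step 1. Decompose ∫((28 - 4*y)/(y**2 - 2*y - 15)) dy by partial fractions, (28 - 4*y)/(y**2 - 2*y - 15) = -5/(y + 3) + 1/(y - 5): now ∫(1/(y - 5)) dy + ∫(-5/(y + 3)) dy.
Step 2. Evaluate the standard form [assuming y > -3]: now -5*log(y + 3) + ∫(1/(y - 5)) dy.
Step 3. Evaluate the standard form [assuming y > 5]: now log(y - 5) - 5*log(y + 3).
Answer: log(y - 5) - 5*log(y + 3).


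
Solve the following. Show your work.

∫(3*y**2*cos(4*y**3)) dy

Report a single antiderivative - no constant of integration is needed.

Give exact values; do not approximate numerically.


Step 1. Substitute u = y**3, turning ∫(3*y**2*cos(4*y**3)) dy into ∫(cos(4*u)) du: now ∫(cos(4*u)) du.
Step 2. Evaluate the standard form: now sin(4*u)/4.
Step 3. Substitute back u = y**3: now sin(4*y**3)/4.
Answer: sin(4*y**3)/4.


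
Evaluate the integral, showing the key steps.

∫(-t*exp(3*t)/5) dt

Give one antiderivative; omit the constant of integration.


Step 1. Integrate ∫(-t*exp(3*t)/5) dt by parts with u = t, dv = (-exp(3*t)/5) dt, so v = -exp(3*t)/15: now -t*exp(3*t)/15 + ∫(exp(3*t)/15) dt.
Step 2. Evaluate the standard form: now -t*exp(3*t)/15 + exp(3*t)/45.
Answer: -t*exp(3*t)/15 + exp(3*t)/45.


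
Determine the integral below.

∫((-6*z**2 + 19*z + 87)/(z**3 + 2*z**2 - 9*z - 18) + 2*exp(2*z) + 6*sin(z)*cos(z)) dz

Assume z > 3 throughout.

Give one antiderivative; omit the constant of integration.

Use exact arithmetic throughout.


Answer: exp(2*z) + 3*log(z - 3) - 5*log(z + 2) - 4*log(z + 3) + 3*sin(z)**2.


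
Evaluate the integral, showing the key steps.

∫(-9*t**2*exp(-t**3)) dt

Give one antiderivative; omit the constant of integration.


Step 1. Substitute u = t**3, turning ∫(-9*t**2*exp(-t**3)) dt into ∫(-3*exp(-u)) du: now ∫(-3*exp(-u)) du.
Step 2. Evaluate the standard form: now 3*exp(-u).
Step 3. Substitute back u = t**3: now 3*exp(-t**3).
Answer: 3*exp(-t**3).


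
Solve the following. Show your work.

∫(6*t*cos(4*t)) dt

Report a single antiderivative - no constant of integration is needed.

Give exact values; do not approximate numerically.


Step 1. Integrate ∫(6*t*cos(4*t)) dt by parts with u = t, dv = (6*cos(4*t)) dt, so v = 3*sin(4*t)/2: now 3*t*sin(4*t)/2 + ∫(-3*sin(4*t)/2) dt.
Step 2. Evaluate the standard form: now 3*t*sin(4*t)/2 + 3*cos(4*t)/8.
Answer: 3*t*sin(4*t)/2 + 3*cos(4*t)/8.


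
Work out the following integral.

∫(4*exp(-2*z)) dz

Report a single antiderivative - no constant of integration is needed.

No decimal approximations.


Answer: -2*exp(-2*z).


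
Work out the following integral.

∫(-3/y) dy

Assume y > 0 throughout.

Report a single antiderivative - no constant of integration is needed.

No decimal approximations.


Answer: -3*log(y).


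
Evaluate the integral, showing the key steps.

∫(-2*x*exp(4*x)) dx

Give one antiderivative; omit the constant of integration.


Step 1. Integrate ∫(-2*x*exp(4*x)) dx by parts with u = x, dv = (-2*exp(4*x)) dx, so v = -exp(4*x)/2: now -x*exp(4*x)/2 + ∫(exp(4*x)/2) dx.
Step 2. Evaluate the standard form: now -x*exp(4*x)/2 + exp(4*x)/8.
Answer: -x*exp(4*x)/2 + exp(4*x)/8.


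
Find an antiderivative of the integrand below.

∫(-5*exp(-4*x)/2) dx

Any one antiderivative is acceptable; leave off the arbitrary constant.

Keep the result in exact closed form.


Answer: 5*exp(-4*x)/8.


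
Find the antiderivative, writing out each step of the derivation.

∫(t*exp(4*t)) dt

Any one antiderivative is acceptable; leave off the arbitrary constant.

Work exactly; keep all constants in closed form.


Step 1. Integrate ∫(t*exp(4*t)) dt by parts with u = t, dv = (exp(4*t)) dt, so v = exp(4*t)/4: now t*exp(4*t)/4 + ∫(-exp(4*t)/4) dt.
Step 2. Evaluate the standard form: now t*exp(4*t)/4 - exp(4*t)/16.
Answer: t*exp(4*t)/4 - exp(4*t)/16.


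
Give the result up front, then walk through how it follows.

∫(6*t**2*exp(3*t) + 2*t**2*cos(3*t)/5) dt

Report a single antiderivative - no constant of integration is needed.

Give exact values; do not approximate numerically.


The answer is 2*t**2*exp(3*t) + 2*t**2*sin(3*t)/15 - 4*t*exp(3*t)/3 + 4*t*cos(3*t)/45 + 4*exp(3*t)/9 - 4*sin(3*t)/135.
Step 1. Rewrite: now ∫(6*t**2*exp(3*t)) dt + ∫(2*t**2*cos(3*t)/5) dt.
Step 2. Integrate ∫(2*t**2*cos(3*t)/5) dt by parts with u = t**2, dv = (2*cos(3*t)/5) dt, so v = 2*sin(3*t)/15: now 2*t**2*sin(3*t)/15 + ∫(-4*t*sin(3*t)/15) dt + ∫(6*t**2*exp(3*t)) dt.
Step 3. Integrate ∫(-4*t*sin(3*t)/15) dt by parts with u = t, dv = (-4*sin(3*t)/15) dt, so v = 4*cos(3*t)/45: now 2*t**2*sin(3*t)/15 + 4*t*cos(3*t)/45 + ∫(6*t**2*exp(3*t)) dt + ∫(-4*cos(3*t)/45) dt.
Step 4. Evaluate the standard form: now 2*t**2*sin(3*t)/15 + 4*t*cos(3*t)/45 - 4*sin(3*t)/135 + ∫(6*t**2*exp(3*t)) dt.
Step 5. Integrate ∫(6*t**2*exp(3*t)) dt by parts with u = t**2, dv = (6*exp(3*t)) dt, so v = 2*exp(3*t): now 2*t**2*exp(3*t) + 2*t**2*sin(3*t)/15 + 4*t*cos(3*t)/45 - 4*sin(3*t)/135 + ∫(-4*t*exp(3*t)) dt.
Step 6. Integrate ∫(-4*t*exp(3*t)) dt by parts with u = t, dv = (-4*exp(3*t)) dt, so v = -4*exp(3*t)/3: now 2*t**2*exp(3*t) + 2*t**2*sin(3*t)/15 - 4*t*exp(3*t)/3 + 4*t*cos(3*t)/45 - 4*sin(3*t)/135 + ∫(4*exp(3*t)/3) dt.
Step 7. Evaluate the standard form: now 2*t**2*exp(3*t) + 2*t**2*sin(3*t)/15 - 4*t*exp(3*t)/3 + 4*t*cos(3*t)/45 + 4*exp(3*t)/9 - 4*sin(3*t)/135.
Answer: 2*t**2*exp(3*t) + 2*t**2*sin(3*t)/15 - 4*t*exp(3*t)/3 + 4*t*cos(3*t)/45 + 4*exp(3*t)/9 - 4*sin(3*t)/135.


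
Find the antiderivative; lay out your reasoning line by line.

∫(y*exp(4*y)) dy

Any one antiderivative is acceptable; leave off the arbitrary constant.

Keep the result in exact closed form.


Step 1. Integrate ∫(y*exp(4*y)) dy by parts with u = y, dv = (exp(4*y)) dy, so v = exp(4*y)/4: now y*exp(4*y)/4 + ∫(-exp(4*y)/4) dy.
Step 2. Evaluate the standard form: now y*exp(4*y)/4 - exp(4*y)/16.
Answer: y*exp(4*y)/4 - exp(4*y)/16.


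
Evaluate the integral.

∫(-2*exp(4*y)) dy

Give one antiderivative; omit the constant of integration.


Answer: -exp(4*y)/2.


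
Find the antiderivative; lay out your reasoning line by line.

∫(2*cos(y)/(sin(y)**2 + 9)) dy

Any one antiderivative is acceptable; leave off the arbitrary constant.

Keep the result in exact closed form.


Step 1. Substitute u = sin(y), turning ∫(2*cos(y)/(sin(y)**2 + 9)) dy into ∫(2/(u**2 + 9)) du: now ∫(2/(u**2 + 9)) du.
Step 2. Evaluate the standard form: now 2*atan(u/3)/3.
Step 3. Substitute back u = sin(y): now 2*atan(sin(y)/3)/3.
Answer: 2*atan(sin(y)/3)/3.


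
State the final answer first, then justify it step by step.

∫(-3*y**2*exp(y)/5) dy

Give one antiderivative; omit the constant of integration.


The answer is -3*y**2*exp(y)/5 + 6*y*exp(y)/5 - 6*exp(y)/5.
Step 1. Integrate ∫(-3*y**2*exp(y)/5) dy by parts with u = y**2, dv = (-3*exp(y)/5) dy, so v = -3*exp(y)/5: now -3*y**2*exp(y)/5 + ∫(6*y*exp(y)/5) dy.
Step 2. Integrate ∫(6*y*exp(y)/5) dy by parts with u = y, dv = (6*exp(y)/5) dy, so v = 6*exp(y)/5: now -3*y**2*exp(y)/5 + 6*y*exp(y)/5 + ∫(-6*exp(y)/5) dy.
Step 3. Evaluate the standard form: now -3*y**2*exp(y)/5 + 6*y*exp(y)/5 - 6*exp(y)/5.
Answer: -3*y**2*exp(y)/5 + 6*y*exp(y)/5 - 6*exp(y)/5.


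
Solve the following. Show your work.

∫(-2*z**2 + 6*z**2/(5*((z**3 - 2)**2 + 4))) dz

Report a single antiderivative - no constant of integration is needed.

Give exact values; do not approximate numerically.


Step 1. Rewrite: now ∫(-2*z**2) dz + ∫(6*z**2/(5*((z**3 - 2)**2 + 4))) dz.
Step 2. Evaluate the standard form: now -2*z**3/3 + ∫(6*z**2/(5*((z**3 - 2)**2 + 4))) dz.
Step 3. Substitute u = z**3 - 2, turning ∫(6*z**2/(5*((z**3 - 2)**2 + 4))) dz into ∫(2/(5*(u**2 + 4))) du: now -2*z**3/3 + ∫(2/(5*(u**2 + 4))) du.
Step 4. Evaluate the standard form: now -2*z**3/3 + atan(u/2)/5.
Step 5. Substitute back u = z**3 - 2: now -2*z**3/3 + atan(z**3/2 - 1)/5.
Answer: -2*z**3/3 + atan(z**3/2 - 1)/5.


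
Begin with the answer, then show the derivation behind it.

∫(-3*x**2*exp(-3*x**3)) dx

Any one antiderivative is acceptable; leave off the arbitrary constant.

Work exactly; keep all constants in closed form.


The answer is exp(-3*x**3)/3.
Step 1. Substitute u = x**3, turning ∫(-3*x**2*exp(-3*x**3)) dx into ∫(-exp(-3*u)) du: now ∫(-exp(-3*u)) du.
Step 2. Evaluate the standard form: now exp(-3*u)/3.
Step 3. Substitute back u = x**3: now exp(-3*x**3)/3.
Answer: exp(-3*x**3)/3.


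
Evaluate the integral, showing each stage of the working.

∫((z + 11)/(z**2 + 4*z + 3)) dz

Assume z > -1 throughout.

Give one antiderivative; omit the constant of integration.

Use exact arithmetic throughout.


Step 1. Decompose ∫((z + 11)/(z**2 + 4*z + 3)) dz by partial fractions, (z + 11)/(z**2 + 4*z + 3) = -4/(z + 3) + 5/(z + 1): now ∫(5/(z + 1)) dz + ∫(-4/(z + 3)) dz.
Step 2. Evaluate the standard form [assuming z > -1]: now 5*log(z + 1) + ∫(-4/(z + 3)) dz.
Step 3. Evaluate the standard form [assuming z > -3]: now 5*log(z + 1) - 4*log(z + 3).
Answer: 5*log(z + 1) - 4*log(z + 3).


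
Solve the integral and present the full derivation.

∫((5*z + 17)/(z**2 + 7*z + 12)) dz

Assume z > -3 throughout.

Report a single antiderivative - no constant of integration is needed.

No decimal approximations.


Step 1. Decompose ∫((5*z + 17)/(z**2 + 7*z + 12)) dz by partial fractions, (5*z + 17)/(z**2 + 7*z + 12) = 3/(z + 4) + 2/(z + 3): now ∫(2/(z + 3)) dz + ∫(3/(z + 4)) dz.
Step 2. Evaluate the standard form [assuming z > -4]: now 3*log(z + 4) + ∫(2/(z + 3)) dz.
Step 3. Evaluate the standard form [assuming z > -3]: now 2*log(z + 3) + 3*log(z + 4).
Answer: 2*log(z + 3) + 3*log(z + 4).


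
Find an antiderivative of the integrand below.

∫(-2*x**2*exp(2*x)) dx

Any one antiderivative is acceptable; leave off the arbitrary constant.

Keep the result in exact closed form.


Answer: -x**2*exp(2*x) + x*exp(2*x) - exp(2*x)/2.


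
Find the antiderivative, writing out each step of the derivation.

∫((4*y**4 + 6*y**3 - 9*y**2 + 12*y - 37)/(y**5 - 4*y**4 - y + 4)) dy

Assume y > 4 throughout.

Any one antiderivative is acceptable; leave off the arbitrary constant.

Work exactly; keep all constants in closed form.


Step 1. Decompose ∫((4*y**4 + 6*y**3 - 9*y**2 + 12*y - 37)/(y**5 - 4*y**4 - y + 4)) dy by partial fractions, (4*y**4 + 6*y**3 - 9*y**2 + 12*y - 37)/(y**5 - 4*y**4 - y + 4) = -3/(y**2 + 1) - 3/(y + 1) + 2/(y - 1) + 5/(y - 4): now ∫(5/(y - 4)) dy + ∫(2/(y - 1)) dy + ∫(-3/(y + 1)) dy + ∫(-3/(y**2 + 1)) dy.
Step 2. Evaluate the standard form [assuming y > 1]: now 2*log(y - 1) + ∫(5/(y - 4)) dy + ∫(-3/(y + 1)) dy + ∫(-3/(y**2 + 1)) dy.
Step 3. Evaluate the standard form [assuming y > 4]: now 5*log(y - 4) + 2*log(y - 1) + ∫(-3/(y + 1)) dy + ∫(-3/(y**2 + 1)) dy.
Step 4. Evaluate the standard form [assuming y > -1]: now 5*log(y - 4) + 2*log(y - 1) - 3*log(y + 1) + ∫(-3/(y**2 + 1)) dy.
Step 5. Evaluate the standard form: now 5*log(y - 4) + 2*log(y - 1) - 3*log(y + 1) - 3*atan(y).
Answer: 5*log(y - 4) + 2*log(y - 1) - 3*log(y + 1) - 3*atan(y).


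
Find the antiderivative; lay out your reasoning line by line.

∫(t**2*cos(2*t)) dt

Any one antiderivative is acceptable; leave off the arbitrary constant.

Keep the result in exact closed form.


Step 1. Integrate ∫(t**2*cos(2*t)) dt by parts with u = t**2, dv = (cos(2*t)) dt, so v = sin(2*t)/2: now t**2*sin(2*t)/2 + ∫(-t*sin(2*t)) dt.
Step 2. Integrate ∫(-t*sin(2*t)) dt by parts with u = t, dv = (-sin(2*t)) dt, so v = cos(2*t)/2: now t**2*sin(2*t)/2 + t*cos(2*t)/2 + ∫(-cos(2*t)/2) dt.
Step 3. Evaluate the standard form: now t**2*sin(2*t)/2 + t*cos(2*t)/2 - sin(2*t)/4.
Answer: t**2*sin(2*t)/2 + t*cos(2*t)/2 - sin(2*t)/4.


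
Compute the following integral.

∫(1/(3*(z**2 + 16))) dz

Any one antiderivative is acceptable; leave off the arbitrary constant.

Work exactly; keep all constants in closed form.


Answer: atan(z/4)/12.


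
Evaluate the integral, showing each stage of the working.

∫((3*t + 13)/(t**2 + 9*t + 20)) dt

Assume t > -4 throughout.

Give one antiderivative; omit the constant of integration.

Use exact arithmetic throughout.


Step 1. Decompose ∫((3*t + 13)/(t**2 + 9*t + 20)) dt by partial fractions, (3*t + 13)/(t**2 + 9*t + 20) = 2/(t + 5) + 1/(t + 4): now ∫(1/(t + 4)) dt + ∫(2/(t + 5)) dt.
Step 2. Evaluate the standard form [assuming t > -4]: now log(t + 4) + ∫(2/(t + 5)) dt.
Step 3. Evaluate the standard form [assuming t > -5]: now log(t + 4) + 2*log(t + 5).
Answer: log(t + 4) + 2*log(t + 5).


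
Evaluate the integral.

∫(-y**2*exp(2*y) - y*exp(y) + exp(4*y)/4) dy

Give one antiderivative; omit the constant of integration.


Answer: -y**2*exp(2*y)/2 + y*exp(2*y)/2 - y*exp(y) + exp(4*y)/16 - exp(2*y)/4 + exp(y).


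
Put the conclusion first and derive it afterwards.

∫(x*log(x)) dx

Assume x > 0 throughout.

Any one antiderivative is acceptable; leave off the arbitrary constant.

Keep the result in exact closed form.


The answer is x**2*log(x)/2 - x**2/4.
Step 1. Integrate ∫(x*log(x)) dx by parts with u = log(x), dv = (x) dx, so v = x**2/2 [assuming x > 0]: now x**2*log(x)/2 + ∫(-x/2) dx.
Step 2. Evaluate the standard form: now x**2*log(x)/2 - x**2/4.
Answer: x**2*log(x)/2 - x**2/4.


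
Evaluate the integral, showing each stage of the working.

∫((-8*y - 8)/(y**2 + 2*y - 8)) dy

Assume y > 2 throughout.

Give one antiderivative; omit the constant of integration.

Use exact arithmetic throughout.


Step 1. Decompose ∫((-8*y - 8)/(y**2 + 2*y - 8)) dy by partial fractions, (-8*y - 8)/(y**2 + 2*y - 8) = -4/(y + 4) - 4/(y - 2): now ∫(-4/(y - 2)) dy + ∫(-4/(y + 4)) dy.
Step 2. Evaluate the standard form [assuming y > 2]: now -4*log(y - 2) + ∫(-4/(y + 4)) dy.
Step 3. Evaluate the standard form [assuming y > -4]: now -4*log(y - 2) - 4*log(y + 4).
Answer: -4*log(y - 2) - 4*log(y + 4).


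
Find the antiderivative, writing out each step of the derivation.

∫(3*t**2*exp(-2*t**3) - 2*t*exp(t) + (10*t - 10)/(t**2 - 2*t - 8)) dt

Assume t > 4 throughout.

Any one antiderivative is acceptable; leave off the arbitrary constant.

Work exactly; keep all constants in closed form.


Step 1. Rewrite: now ∫(-2*t*exp(t)) dt + ∫(3*t**2*exp(-2*t**3)) dt + ∫((10*t - 10)/(t**2 - 2*t - 8)) dt.
Step 2. Substitute u = t**3, turning ∫(3*t**2*exp(-2*t**3)) dt into ∫(exp(-2*u)) du: now ∫(-2*t*exp(t)) dt + ∫((10*t - 10)/(t**2 - 2*t - 8)) dt + ∫(exp(-2*u)) du.
Step 3. Evaluate the standard form: now ∫(-2*t*exp(t)) dt + ∫((10*t - 10)/(t**2 - 2*t - 8)) dt - exp(-2*u)/2.
Step 4. Substitute back u = t**3: now ∫(-2*t*exp(t)) dt + ∫((10*t - 10)/(t**2 - 2*t - 8)) dt - exp(-2*t**3)/2.
Step 5. Decompose ∫((10*t - 10)/(t**2 - 2*t - 8)) dt by partial fractions, (10*t - 10)/(t**2 - 2*t - 8) = 5/(t + 2) + 5/(t - 4): now ∫(-2*t*exp(t)) dt + ∫(5/(t - 4)) dt + ∫(5/(t + 2)) dt - exp(-2*t**3)/2.
Step 6. Evaluate the standard form [assuming t > -2]: now 5*log(t + 2) + ∫(-2*t*exp(t)) dt + ∫(5/(t - 4)) dt - exp(-2*t**3)/2.
Step 7. Evaluate the standard form [assuming t > 4]: now 5*log(t - 4) + 5*log(t + 2) + ∫(-2*t*exp(t)) dt - exp(-2*t**3)/2.
Step 8. Integrate ∫(-2*t*exp(t)) dt by parts with u = t, dv = (-2*exp(t)) dt, so v = -2*exp(t): now -2*t*exp(t) + 5*log(t - 4) + 5*log(t + 2) + ∫(2*exp(t)) dt - exp(-2*t**3)/2.
Step 9. Evaluate the standard form: now -2*t*exp(t) + 2*exp(t) + 5*log(t - 4) + 5*log(t + 2) - exp(-2*t**3)/2.
Answer: -2*t*exp(t) + 2*exp(t) + 5*log(t - 4) + 5*log(t + 2) - exp(-2*t**3)/2.


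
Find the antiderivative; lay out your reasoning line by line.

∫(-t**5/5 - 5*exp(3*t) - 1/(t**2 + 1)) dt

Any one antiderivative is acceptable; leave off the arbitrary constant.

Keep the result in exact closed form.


Step 1. Rewrite: now ∫(-t**5/5) dt + ∫(-1/(t**2 + 1)) dt + ∫(-5*exp(3*t)) dt.
Step 2. Evaluate the standard form: now -atan(t) + ∫(-t**5/5) dt + ∫(-5*exp(3*t)) dt.
Step 3. Evaluate the standard form: now -5*exp(3*t)/3 - atan(t) + ∫(-t**5/5) dt.
Step 4. Evaluate the standard form: now -t**6/30 - 5*exp(3*t)/3 - atan(t).
Answer: -t**6/30 - 5*exp(3*t)/3 - atan(t).
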